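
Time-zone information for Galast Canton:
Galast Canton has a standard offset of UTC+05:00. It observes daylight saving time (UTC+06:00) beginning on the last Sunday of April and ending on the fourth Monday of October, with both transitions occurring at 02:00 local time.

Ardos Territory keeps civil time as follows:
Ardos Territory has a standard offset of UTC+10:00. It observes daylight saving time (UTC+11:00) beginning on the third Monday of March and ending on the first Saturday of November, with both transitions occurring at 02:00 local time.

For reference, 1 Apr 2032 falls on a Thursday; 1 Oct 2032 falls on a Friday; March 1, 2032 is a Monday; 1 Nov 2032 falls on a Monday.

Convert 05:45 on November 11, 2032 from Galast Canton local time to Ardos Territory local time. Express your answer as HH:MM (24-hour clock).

1 April 2032 is a Thursday, so Sundays fall on 4, 11, 18, 25; the last is April 25.
1 October 2032 is a Friday, so the first Monday is October 4 and the fourth is October 25.
November 11, 2032 is outside the daylight-saving period (25 April – 25 October), so Galast Canton is on standard time, UTC+05:00.
05:45 Galast Canton − 5h = 00:45 UTC.
1 March 2032 is a Monday, so the first Monday is March 1 and the third is March 15.
1 November 2032 is a Monday, so the first Saturday is November 6.
At the standard offset (UTC+10:00), 00:45 UTC + 10h = 10:45 Ardos Territory standard time.
The standard-time date in Ardos Territory, November 11, 2032, is outside the daylight-saving period (15 March – 6 November), so Ardos Territory is on standard time, UTC+10:00.
00:45 UTC + 10h = 10:45 Ardos Territory.

10:45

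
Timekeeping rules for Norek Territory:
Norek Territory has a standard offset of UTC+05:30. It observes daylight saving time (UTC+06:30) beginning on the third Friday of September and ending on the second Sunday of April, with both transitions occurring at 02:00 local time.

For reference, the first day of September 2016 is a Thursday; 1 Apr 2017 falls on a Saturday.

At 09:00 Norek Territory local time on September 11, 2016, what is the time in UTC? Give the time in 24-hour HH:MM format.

1 September 2016 is a Thursday, so the first Friday is September 2 and the third is September 16.
1 April 2017 is a Saturday, so the first Sunday is April 2 and the second is April 9.
September 11, 2016 is outside the daylight-saving period (16 September 2016 – 9 April 2017), so Norek Territory is on standard time, UTC+05:30.
09:00 local − 5h30m = 03:30 UTC.

03:30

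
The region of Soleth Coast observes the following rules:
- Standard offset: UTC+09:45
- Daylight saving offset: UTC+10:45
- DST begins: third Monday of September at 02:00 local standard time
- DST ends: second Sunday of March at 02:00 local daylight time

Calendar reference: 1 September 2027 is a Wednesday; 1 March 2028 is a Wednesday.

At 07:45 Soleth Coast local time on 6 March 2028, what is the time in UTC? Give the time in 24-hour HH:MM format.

1 September 2027 is a Wednesday, so the first Monday is September 6 and the third is September 20.
1 March 2028 is a Wednesday, so the first Sunday is March 5 and the second is March 12.
6 March 2028 falls between 20 September 2027 and 12 March 2028, so daylight saving is in effect and Soleth Coast is at UTC+10:45.
07:45 local − 10h45m = 21:00 UTC (rolling into the previous day, 5 March 2028).

21:00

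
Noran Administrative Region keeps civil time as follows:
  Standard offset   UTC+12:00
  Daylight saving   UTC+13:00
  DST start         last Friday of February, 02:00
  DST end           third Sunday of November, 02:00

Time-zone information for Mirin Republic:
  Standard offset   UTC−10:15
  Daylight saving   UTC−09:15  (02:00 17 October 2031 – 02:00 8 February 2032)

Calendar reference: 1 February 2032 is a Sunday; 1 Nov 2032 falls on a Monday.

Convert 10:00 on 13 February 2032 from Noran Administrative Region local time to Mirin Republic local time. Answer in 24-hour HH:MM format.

1 February 2032 is a Sunday, so Fridays fall on 6, 13, 20, 27; the last is February 27.
1 November 2032 is a Monday, so the first Sunday is November 7 and the third is November 21.
13 February 2032 is outside the daylight-saving period (27 February – 21 November), so Noran Administrative Region is on standard time, UTC+12:00.
10:00 Noran Administrative Region − 12h = 22:00 UTC (rolling into the previous day, 12 February 2032).
At the standard offset (UTC−10:15), 22:00 UTC − 10h15m = 11:45 Mirin Republic standard time.
The standard-time date in Mirin Republic, 12 February 2032, is outside the daylight-saving period (17 October 2031 – 8 February 2032), so Mirin Republic is on standard time, UTC−10:15.
22:00 UTC − 10h15m = 11:45 Mirin Republic.

11:45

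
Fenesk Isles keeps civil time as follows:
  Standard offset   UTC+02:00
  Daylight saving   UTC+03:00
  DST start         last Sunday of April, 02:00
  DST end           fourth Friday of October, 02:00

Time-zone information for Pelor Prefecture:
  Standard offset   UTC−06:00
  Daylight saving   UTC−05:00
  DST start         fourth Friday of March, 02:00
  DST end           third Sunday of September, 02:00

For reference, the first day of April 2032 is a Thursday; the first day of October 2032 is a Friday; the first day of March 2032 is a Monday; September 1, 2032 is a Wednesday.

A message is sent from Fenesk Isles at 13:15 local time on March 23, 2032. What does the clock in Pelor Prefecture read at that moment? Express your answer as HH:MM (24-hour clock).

1 April 2032 is a Thursday, so Sundays fall on 4, 11, 18, 25; the last is April 25.
1 October 2032 is a Friday, so the first Friday is October 1 and the fourth is October 22.
March 23, 2032 does not fall between 25 April and 22 October, so daylight saving is not in effect and Fenesk Isles is at UTC+02:00.
13:15 Fenesk Isles − 2h = 11:15 UTC.
1 March 2032 is a Monday, so the first Friday is March 5 and the fourth is March 26.
1 September 2032 is a Wednesday, so the first Sunday is September 5 and the third is September 19.
At the standard offset (UTC−06:00), 11:15 UTC − 6h = 05:15 Pelor Prefecture standard time.
The standard-time date in Pelor Prefecture, March 23, 2032, does not fall between 26 March and 19 September, so daylight saving is not in effect and Pelor Prefecture is at UTC−06:00.
11:15 UTC − 6h = 05:15 Pelor Prefecture.

05:15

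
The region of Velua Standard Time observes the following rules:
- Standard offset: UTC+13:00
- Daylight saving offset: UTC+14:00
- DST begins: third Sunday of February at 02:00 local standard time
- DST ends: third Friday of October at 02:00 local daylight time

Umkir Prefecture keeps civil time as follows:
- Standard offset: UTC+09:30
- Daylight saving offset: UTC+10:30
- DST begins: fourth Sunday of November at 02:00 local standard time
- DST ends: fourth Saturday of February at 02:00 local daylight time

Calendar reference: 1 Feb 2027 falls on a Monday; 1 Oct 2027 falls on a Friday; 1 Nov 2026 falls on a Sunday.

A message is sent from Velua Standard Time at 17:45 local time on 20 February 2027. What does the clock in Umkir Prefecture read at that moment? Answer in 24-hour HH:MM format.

15:15

1 February 2027 is a Monday, so the first Sunday is February 7 and the third is February 21.
1 October 2027 is a Friday, so the first Friday is October 1 and the third is October 15.
20 February 2027 does not fall between 21 February and 15 October, so daylight saving is not in effect and Velua Standard Time is at UTC+13:00.
17:45 Velua Standard Time − 13h = 04:45 UTC.
1 November 2026 is a Sunday, so the first Sunday is November 1 and the fourth is November 22.
1 February 2027 is a Monday, so the first Saturday is February 6 and the fourth is February 27.
At the standard offset (UTC+09:30), 04:45 UTC + 9h30m = 14:15 Umkir Prefecture standard time.
The standard-time date in Umkir Prefecture, 20 February 2027, falls between 22 November 2026 and 27 February 2027, so daylight saving is in effect and Umkir Prefecture is at UTC+10:30.
04:45 UTC + 10h30m = 15:15 Umkir Prefecture.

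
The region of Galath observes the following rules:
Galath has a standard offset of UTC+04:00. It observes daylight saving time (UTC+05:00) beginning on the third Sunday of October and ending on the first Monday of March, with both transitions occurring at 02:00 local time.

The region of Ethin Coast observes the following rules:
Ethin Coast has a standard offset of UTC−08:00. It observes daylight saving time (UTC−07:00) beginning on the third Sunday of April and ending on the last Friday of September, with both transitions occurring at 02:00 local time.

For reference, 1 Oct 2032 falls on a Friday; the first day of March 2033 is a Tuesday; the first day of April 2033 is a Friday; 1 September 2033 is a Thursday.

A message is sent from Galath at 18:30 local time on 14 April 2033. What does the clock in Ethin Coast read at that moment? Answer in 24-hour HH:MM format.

1 October 2032 is a Friday, so the first Sunday is October 3 and the third is October 17.
1 March 2033 is a Tuesday, so the first Monday is March 7.
14 April 2033 is outside the daylight-saving period (17 October 2032 – 7 March 2033), so Galath is on standard time, UTC+04:00.
18:30 Galath − 4h = 14:30 UTC.
1 April 2033 is a Friday, so the first Sunday is April 3 and the third is April 17.
1 September 2033 is a Thursday, so Fridays fall on 2, 9, 16, 23, 30; the last is September 30.
At the standard offset (UTC−08:00), 14:30 UTC − 8h = 06:30 Ethin Coast standard time.
The standard-time date in Ethin Coast, 14 April 2033, does not fall between 17 April and 30 September, so daylight saving is not in effect and Ethin Coast is at UTC−08:00.
14:30 UTC − 8h = 06:30 Ethin Coast.

06:30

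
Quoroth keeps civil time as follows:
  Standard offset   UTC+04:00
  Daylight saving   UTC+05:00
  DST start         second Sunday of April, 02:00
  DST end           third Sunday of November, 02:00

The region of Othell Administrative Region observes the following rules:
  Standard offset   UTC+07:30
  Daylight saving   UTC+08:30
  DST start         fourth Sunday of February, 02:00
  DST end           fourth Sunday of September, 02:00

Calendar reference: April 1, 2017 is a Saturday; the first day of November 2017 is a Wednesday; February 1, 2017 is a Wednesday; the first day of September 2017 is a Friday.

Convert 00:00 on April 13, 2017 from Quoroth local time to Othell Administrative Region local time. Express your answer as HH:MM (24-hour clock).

03:30

1 April 2017 is a Saturday, so the first Sunday is April 2 and the second is April 9.
1 November 2017 is a Wednesday, so the first Sunday is November 5 and the third is November 19.
Daylight saving runs 9 April – 19 November; April 13, 2017 is inside that window, so Quoroth is at UTC+05:00.
00:00 Quoroth − 5h = 19:00 UTC (rolling into the previous day, 12 April 2017).
1 February 2017 is a Wednesday, so the first Sunday is February 5 and the fourth is February 26.
1 September 2017 is a Friday, so the first Sunday is September 3 and the fourth is September 24.
At the standard offset (UTC+07:30), 19:00 UTC + 7h30m = 02:30 Othell Administrative Region standard time (rolling into the next day, 13 April 2017).
The standard-time date in Othell Administrative Region, April 13, 2017, falls between 26 February and 24 September, so daylight saving is in effect and Othell Administrative Region is at UTC+08:30.
19:00 UTC + 8h30m = 03:30 Othell Administrative Region (rolling into the next day, 13 April 2017).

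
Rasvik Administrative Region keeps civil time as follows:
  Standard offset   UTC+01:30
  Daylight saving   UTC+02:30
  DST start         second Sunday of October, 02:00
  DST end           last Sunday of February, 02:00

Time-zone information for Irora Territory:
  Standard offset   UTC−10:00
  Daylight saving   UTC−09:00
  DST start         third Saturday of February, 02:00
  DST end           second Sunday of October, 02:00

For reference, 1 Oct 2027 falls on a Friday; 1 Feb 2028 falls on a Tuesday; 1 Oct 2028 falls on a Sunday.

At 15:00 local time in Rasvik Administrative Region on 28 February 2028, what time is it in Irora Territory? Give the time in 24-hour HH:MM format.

1 October 2027 is a Friday, so the first Sunday is October 3 and the second is October 10.
1 February 2028 is a Tuesday, so Sundays fall on 6, 13, 20, 27; the last is February 27.
28 February 2028 is outside the daylight-saving period (10 October 2027 – 27 February 2028), so Rasvik Administrative Region is on standard time, UTC+01:30.
15:00 Rasvik Administrative Region − 1h30m = 13:30 UTC.
1 February 2028 is a Tuesday, so the first Saturday is February 5 and the third is February 19.
1 October 2028 is a Sunday, so the first Sunday is October 1 and the second is October 8.
At the standard offset (UTC−10:00), 13:30 UTC − 10h = 03:30 Irora Territory standard time.
The standard-time date in Irora Territory, 28 February 2028, lies within the daylight-saving period (19 February – 8 October), so Irora Territory is on daylight time, UTC−09:00.
13:30 UTC − 9h = 04:30 Irora Territory.

04:30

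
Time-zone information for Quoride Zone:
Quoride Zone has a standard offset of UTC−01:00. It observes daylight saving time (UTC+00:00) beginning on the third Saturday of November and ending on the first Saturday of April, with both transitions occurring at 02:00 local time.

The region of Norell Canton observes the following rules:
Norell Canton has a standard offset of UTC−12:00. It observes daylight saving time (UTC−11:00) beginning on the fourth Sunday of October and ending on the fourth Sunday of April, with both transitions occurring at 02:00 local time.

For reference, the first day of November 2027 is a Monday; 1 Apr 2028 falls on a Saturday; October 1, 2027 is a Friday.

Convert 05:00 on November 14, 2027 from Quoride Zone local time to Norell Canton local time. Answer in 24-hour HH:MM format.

19:00

1 November 2027 is a Monday, so the first Saturday is November 6 and the third is November 20.
1 April 2028 is a Saturday, so the first Saturday is April 1.
Daylight saving runs 20 November 2027 – 1 April 2028; November 14, 2027 is outside that window, so Quoride Zone is on standard time at UTC−01:00.
05:00 Quoride Zone + 1h = 06:00 UTC.
1 October 2027 is a Friday, so the first Sunday is October 3 and the fourth is October 24.
1 April 2028 is a Saturday, so the first Sunday is April 2 and the fourth is April 23.
At the standard offset (UTC−12:00), 06:00 UTC − 12h = 18:00 Norell Canton standard time (rolling into the previous day, 13 November 2027).
The standard-time date in Norell Canton, November 13, 2027, falls between 24 October 2027 and 23 April 2028, so daylight saving is in effect and Norell Canton is at UTC−11:00.
06:00 UTC − 11h = 19:00 Norell Canton (rolling into the previous day, 13 November 2027).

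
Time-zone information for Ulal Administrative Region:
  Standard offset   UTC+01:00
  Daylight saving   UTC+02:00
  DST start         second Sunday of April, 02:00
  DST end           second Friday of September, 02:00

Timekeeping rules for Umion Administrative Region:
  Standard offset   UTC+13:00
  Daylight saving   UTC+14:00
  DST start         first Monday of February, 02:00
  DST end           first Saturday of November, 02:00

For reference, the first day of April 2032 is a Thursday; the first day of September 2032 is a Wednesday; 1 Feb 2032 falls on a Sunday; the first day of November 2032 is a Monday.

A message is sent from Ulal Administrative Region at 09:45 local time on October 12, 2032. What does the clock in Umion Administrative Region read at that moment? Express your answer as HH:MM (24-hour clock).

1 April 2032 is a Thursday, so the first Sunday is April 4 and the second is April 11.
1 September 2032 is a Wednesday, so the first Friday is September 3 and the second is September 10.
Daylight saving runs 11 April – 10 September; October 12, 2032 is outside that window, so Ulal Administrative Region is on standard time at UTC+01:00.
09:45 Ulal Administrative Region − 1h = 08:45 UTC.
1 February 2032 is a Sunday, so the first Monday is February 2.
1 November 2032 is a Monday, so the first Saturday is November 6.
At the standard offset (UTC+13:00), 08:45 UTC + 13h = 21:45 Umion Administrative Region standard time.
Daylight saving runs 2 February – 6 November; the standard-time date in Umion Administrative Region, October 12, 2032, is inside that window, so Umion Administrative Region is at UTC+14:00.
08:45 UTC + 14h = 22:45 Umion Administrative Region.

22:45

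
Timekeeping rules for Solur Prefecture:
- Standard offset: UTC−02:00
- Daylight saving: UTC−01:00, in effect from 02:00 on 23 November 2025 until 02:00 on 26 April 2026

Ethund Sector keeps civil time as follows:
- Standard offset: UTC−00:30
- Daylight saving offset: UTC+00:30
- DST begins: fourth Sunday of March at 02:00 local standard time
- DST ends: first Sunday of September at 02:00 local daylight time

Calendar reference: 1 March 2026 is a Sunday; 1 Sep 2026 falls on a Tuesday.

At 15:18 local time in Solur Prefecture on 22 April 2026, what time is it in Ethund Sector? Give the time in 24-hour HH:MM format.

16:48

22 April 2026 falls between 23 November 2025 and 26 April 2026, so daylight saving is in effect and Solur Prefecture is at UTC−01:00.
15:18 Solur Prefecture + 1h = 16:18 UTC.
1 March 2026 is a Sunday, so the first Sunday is March 1 and the fourth is March 22.
1 September 2026 is a Tuesday, so the first Sunday is September 6.
At the standard offset (UTC−00:30), 16:18 UTC − 0h30m = 15:48 Ethund Sector standard time.
The standard-time date in Ethund Sector, 22 April 2026, lies within the daylight-saving period (22 March – 6 September), so Ethund Sector is on daylight time, UTC+00:30.
16:18 UTC + 0h30m = 16:48 Ethund Sector.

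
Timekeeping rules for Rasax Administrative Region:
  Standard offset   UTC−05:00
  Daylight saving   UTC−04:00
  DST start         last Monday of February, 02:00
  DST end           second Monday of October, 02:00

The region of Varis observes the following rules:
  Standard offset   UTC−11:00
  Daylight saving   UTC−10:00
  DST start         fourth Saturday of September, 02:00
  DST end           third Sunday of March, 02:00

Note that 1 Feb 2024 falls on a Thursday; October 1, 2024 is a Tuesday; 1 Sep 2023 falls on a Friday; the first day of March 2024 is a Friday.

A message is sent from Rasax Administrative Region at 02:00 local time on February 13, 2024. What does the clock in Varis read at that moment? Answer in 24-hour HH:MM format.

21:00

1 February 2024 is a Thursday, so Mondays fall on 5, 12, 19, 26; the last is February 26.
1 October 2024 is a Tuesday, so the first Monday is October 7 and the second is October 14.
February 13, 2024 is outside the daylight-saving period (26 February – 14 October), so Rasax Administrative Region is on standard time, UTC−05:00.
02:00 Rasax Administrative Region + 5h = 07:00 UTC.
1 September 2023 is a Friday, so the first Saturday is September 2 and the fourth is September 23.
1 March 2024 is a Friday, so the first Sunday is March 3 and the third is March 17.
At the standard offset (UTC−11:00), 07:00 UTC − 11h = 20:00 Varis standard time (rolling into the previous day, 12 February 2024).
The standard-time date in Varis, February 12, 2024, lies within the daylight-saving period (23 September 2023 – 17 March 2024), so Varis is on daylight time, UTC−10:00.
07:00 UTC − 10h = 21:00 Varis (rolling into the previous day, 12 February 2024).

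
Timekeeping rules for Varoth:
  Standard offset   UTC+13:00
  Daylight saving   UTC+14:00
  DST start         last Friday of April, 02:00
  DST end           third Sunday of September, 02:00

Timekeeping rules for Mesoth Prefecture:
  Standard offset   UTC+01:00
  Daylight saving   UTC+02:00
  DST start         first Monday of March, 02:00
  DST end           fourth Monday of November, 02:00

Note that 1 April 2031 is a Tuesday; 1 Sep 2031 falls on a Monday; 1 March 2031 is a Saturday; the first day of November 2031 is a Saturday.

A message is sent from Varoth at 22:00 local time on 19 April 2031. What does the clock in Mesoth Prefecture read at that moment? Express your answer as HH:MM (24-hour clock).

1 April 2031 is a Tuesday, so Fridays fall on 4, 11, 18, 25; the last is April 25.
1 September 2031 is a Monday, so the first Sunday is September 7 and the third is September 21.
19 April 2031 is outside the daylight-saving period (25 April – 21 September), so Varoth is on standard time, UTC+13:00.
22:00 Varoth − 13h = 09:00 UTC.
1 March 2031 is a Saturday, so the first Monday is March 3.
1 November 2031 is a Saturday, so the first Monday is November 3 and the fourth is November 24.
At the standard offset (UTC+01:00), 09:00 UTC + 1h = 10:00 Mesoth Prefecture standard time.
Daylight saving runs 3 March – 24 November; the standard-time date in Mesoth Prefecture, 19 April 2031, is inside that window, so Mesoth Prefecture is at UTC+02:00.
09:00 UTC + 2h = 11:00 Mesoth Prefecture.

11:00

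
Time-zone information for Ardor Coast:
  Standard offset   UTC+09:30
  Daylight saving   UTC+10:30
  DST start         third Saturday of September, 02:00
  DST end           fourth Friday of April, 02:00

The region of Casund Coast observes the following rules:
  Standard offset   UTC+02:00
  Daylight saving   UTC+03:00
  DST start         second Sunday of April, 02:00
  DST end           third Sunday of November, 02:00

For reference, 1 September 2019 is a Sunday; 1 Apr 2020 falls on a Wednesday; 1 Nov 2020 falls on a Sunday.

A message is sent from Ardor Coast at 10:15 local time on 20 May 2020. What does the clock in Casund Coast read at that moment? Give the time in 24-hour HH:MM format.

03:45

1 September 2019 is a Sunday, so the first Saturday is September 7 and the third is September 21.
1 April 2020 is a Wednesday, so the first Friday is April 3 and the fourth is April 24.
Daylight saving runs 21 September 2019 – 24 April 2020; 20 May 2020 is outside that window, so Ardor Coast is on standard time at UTC+09:30.
10:15 Ardor Coast − 9h30m = 00:45 UTC.
1 April 2020 is a Wednesday, so the first Sunday is April 5 and the second is April 12.
1 November 2020 is a Sunday, so the first Sunday is November 1 and the third is November 15.
At the standard offset (UTC+02:00), 00:45 UTC + 2h = 02:45 Casund Coast standard time.
The standard-time date in Casund Coast, 20 May 2020, falls between 12 April and 15 November, so daylight saving is in effect and Casund Coast is at UTC+03:00.
00:45 UTC + 3h = 03:45 Casund Coast.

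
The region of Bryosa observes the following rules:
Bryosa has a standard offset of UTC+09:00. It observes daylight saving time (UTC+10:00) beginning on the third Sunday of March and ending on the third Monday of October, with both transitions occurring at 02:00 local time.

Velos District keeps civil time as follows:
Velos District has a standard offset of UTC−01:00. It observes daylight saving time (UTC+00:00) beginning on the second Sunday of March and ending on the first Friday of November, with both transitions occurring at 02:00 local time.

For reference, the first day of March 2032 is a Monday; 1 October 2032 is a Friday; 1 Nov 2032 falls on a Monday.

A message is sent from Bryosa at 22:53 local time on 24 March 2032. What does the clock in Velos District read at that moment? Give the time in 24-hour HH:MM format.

12:53

1 March 2032 is a Monday, so the first Sunday is March 7 and the third is March 21.
1 October 2032 is a Friday, so the first Monday is October 4 and the third is October 18.
Daylight saving runs 21 March – 18 October; 24 March 2032 is inside that window, so Bryosa is at UTC+10:00.
22:53 Bryosa − 10h = 12:53 UTC.
1 March 2032 is a Monday, so the first Sunday is March 7 and the second is March 14.
1 November 2032 is a Monday, so the first Friday is November 5.
At the standard offset (UTC−01:00), 12:53 UTC − 1h = 11:53 Velos District standard time.
Daylight saving runs 14 March – 5 November; the standard-time date in Velos District, 24 March 2032, is inside that window, so Velos District is at UTC+00:00.
12:53 UTC + 0h = 12:53 Velos District.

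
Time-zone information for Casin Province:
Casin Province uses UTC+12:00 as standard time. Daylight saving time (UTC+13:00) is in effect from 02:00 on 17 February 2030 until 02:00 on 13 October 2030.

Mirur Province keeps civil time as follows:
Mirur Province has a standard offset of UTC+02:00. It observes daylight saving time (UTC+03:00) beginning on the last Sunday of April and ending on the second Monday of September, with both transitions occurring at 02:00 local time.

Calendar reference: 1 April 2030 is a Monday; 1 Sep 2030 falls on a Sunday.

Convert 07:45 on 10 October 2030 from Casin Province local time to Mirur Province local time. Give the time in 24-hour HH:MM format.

10 October 2030 lies within the daylight-saving period (17 February – 13 October), so Casin Province is on daylight time, UTC+13:00.
07:45 Casin Province − 13h = 18:45 UTC (rolling into the previous day, 9 October 2030).
1 April 2030 is a Monday, so Sundays fall on 7, 14, 21, 28; the last is April 28.
1 September 2030 is a Sunday, so the first Monday is September 2 and the second is September 9.
At the standard offset (UTC+02:00), 18:45 UTC + 2h = 20:45 Mirur Province standard time.
The standard-time date in Mirur Province, 9 October 2030, does not fall between 28 April and 9 September, so daylight saving is not in effect and Mirur Province is at UTC+02:00.
18:45 UTC + 2h = 20:45 Mirur Province.

20:45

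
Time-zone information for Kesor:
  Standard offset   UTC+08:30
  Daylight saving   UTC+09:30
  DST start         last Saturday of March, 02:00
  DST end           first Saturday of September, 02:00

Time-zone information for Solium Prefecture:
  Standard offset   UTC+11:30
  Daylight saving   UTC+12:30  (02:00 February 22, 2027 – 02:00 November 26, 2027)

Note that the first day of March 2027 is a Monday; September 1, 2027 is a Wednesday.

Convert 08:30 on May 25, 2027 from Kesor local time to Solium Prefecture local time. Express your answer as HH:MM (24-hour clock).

1 March 2027 is a Monday, so Saturdays fall on 6, 13, 20, 27; the last is March 27.
1 September 2027 is a Wednesday, so the first Saturday is September 4.
May 25, 2027 lies within the daylight-saving period (27 March – 4 September), so Kesor is on daylight time, UTC+09:30.
08:30 Kesor − 9h30m = 23:00 UTC (rolling into the previous day, 24 May 2027).
At the standard offset (UTC+11:30), 23:00 UTC + 11h30m = 10:30 Solium Prefecture standard time (rolling into the next day, 25 May 2027).
The standard-time date in Solium Prefecture, May 25, 2027, lies within the daylight-saving period (22 February – 26 November), so Solium Prefecture is on daylight time, UTC+12:30.
23:00 UTC + 12h30m = 11:30 Solium Prefecture (rolling into the next day, 25 May 2027).

11:30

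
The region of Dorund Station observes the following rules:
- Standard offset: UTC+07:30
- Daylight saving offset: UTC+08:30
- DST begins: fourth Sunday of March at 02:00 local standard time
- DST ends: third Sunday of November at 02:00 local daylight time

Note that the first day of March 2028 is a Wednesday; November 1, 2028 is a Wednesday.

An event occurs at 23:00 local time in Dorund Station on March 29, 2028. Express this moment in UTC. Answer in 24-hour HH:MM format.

1 March 2028 is a Wednesday, so the first Sunday is March 5 and the fourth is March 26.
1 November 2028 is a Wednesday, so the first Sunday is November 5 and the third is November 19.
March 29, 2028 falls between 26 March and 19 November, so daylight saving is in effect and Dorund Station is at UTC+08:30.
23:00 local − 8h30m = 14:30 UTC.

14:30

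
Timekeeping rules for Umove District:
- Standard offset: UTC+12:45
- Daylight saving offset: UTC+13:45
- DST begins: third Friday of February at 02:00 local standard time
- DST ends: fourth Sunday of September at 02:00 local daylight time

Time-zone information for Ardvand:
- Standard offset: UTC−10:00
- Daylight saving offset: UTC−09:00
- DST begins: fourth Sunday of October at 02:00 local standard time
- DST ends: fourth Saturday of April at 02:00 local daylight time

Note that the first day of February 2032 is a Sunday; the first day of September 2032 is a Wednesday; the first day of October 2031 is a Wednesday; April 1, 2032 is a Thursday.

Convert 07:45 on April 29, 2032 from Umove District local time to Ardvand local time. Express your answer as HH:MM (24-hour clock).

1 February 2032 is a Sunday, so the first Friday is February 6 and the third is February 20.
1 September 2032 is a Wednesday, so the first Sunday is September 5 and the fourth is September 26.
Daylight saving runs 20 February – 26 September; April 29, 2032 is inside that window, so Umove District is at UTC+13:45.
07:45 Umove District − 13h45m = 18:00 UTC (rolling into the previous day, 28 April 2032).
1 October 2031 is a Wednesday, so the first Sunday is October 5 and the fourth is October 26.
1 April 2032 is a Thursday, so the first Saturday is April 3 and the fourth is April 24.
At the standard offset (UTC−10:00), 18:00 UTC − 10h = 08:00 Ardvand standard time.
The standard-time date in Ardvand, April 28, 2032, is outside the daylight-saving period (26 October 2031 – 24 April 2032), so Ardvand is on standard time, UTC−10:00.
18:00 UTC − 10h = 08:00 Ardvand.

08:00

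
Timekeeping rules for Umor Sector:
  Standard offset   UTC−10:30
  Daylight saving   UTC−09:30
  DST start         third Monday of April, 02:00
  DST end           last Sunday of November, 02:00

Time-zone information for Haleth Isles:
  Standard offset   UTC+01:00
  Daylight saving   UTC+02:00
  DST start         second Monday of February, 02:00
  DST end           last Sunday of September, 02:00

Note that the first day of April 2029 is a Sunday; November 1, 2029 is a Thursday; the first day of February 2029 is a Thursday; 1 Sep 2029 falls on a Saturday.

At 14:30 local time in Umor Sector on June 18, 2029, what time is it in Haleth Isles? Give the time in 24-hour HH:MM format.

02:00

1 April 2029 is a Sunday, so the first Monday is April 2 and the third is April 16.
1 November 2029 is a Thursday, so Sundays fall on 4, 11, 18, 25; the last is November 25.
June 18, 2029 lies within the daylight-saving period (16 April – 25 November), so Umor Sector is on daylight time, UTC−09:30.
14:30 Umor Sector + 9h30m = 00:00 UTC (rolling into the next day, 19 June 2029).
1 February 2029 is a Thursday, so the first Monday is February 5 and the second is February 12.
1 September 2029 is a Saturday, so Sundays fall on 2, 9, 16, 23, 30; the last is September 30.
At the standard offset (UTC+01:00), 00:00 UTC + 1h = 01:00 Haleth Isles standard time.
Daylight saving runs 12 February – 30 September; the standard-time date in Haleth Isles, June 19, 2029, is inside that window, so Haleth Isles is at UTC+02:00.
00:00 UTC + 2h = 02:00 Haleth Isles.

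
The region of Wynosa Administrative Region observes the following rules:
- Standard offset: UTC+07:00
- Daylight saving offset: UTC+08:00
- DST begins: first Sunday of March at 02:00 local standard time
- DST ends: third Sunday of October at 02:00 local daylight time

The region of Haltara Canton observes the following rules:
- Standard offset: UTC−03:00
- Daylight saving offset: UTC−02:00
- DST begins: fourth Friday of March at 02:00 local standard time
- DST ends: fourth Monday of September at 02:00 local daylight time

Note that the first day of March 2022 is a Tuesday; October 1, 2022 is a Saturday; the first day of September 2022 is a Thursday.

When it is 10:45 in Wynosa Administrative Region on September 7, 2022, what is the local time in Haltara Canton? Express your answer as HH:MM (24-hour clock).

00:45

1 March 2022 is a Tuesday, so the first Sunday is March 6.
1 October 2022 is a Saturday, so the first Sunday is October 2 and the third is October 16.
Daylight saving runs 6 March – 16 October; September 7, 2022 is inside that window, so Wynosa Administrative Region is at UTC+08:00.
10:45 Wynosa Administrative Region − 8h = 02:45 UTC.
1 March 2022 is a Tuesday, so the first Friday is March 4 and the fourth is March 25.
1 September 2022 is a Thursday, so the first Monday is September 5 and the fourth is September 26.
At the standard offset (UTC−03:00), 02:45 UTC − 3h = 23:45 Haltara Canton standard time (rolling into the previous day, 6 September 2022).
Daylight saving runs 25 March – 26 September; the standard-time date in Haltara Canton, September 6, 2022, is inside that window, so Haltara Canton is at UTC−02:00.
02:45 UTC − 2h = 00:45 Haltara Canton.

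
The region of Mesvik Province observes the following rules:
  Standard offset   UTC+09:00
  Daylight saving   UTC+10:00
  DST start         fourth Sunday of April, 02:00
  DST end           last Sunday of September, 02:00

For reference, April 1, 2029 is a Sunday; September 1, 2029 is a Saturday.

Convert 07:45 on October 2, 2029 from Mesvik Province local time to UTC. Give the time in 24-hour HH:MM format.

1 April 2029 is a Sunday, so the first Sunday is April 1 and the fourth is April 22.
1 September 2029 is a Saturday, so Sundays fall on 2, 9, 16, 23, 30; the last is September 30.
October 2, 2029 is outside the daylight-saving period (22 April – 30 September), so Mesvik Province is on standard time, UTC+09:00.
07:45 local − 9h = 22:45 UTC (rolling into the previous day, 1 October 2029).

22:45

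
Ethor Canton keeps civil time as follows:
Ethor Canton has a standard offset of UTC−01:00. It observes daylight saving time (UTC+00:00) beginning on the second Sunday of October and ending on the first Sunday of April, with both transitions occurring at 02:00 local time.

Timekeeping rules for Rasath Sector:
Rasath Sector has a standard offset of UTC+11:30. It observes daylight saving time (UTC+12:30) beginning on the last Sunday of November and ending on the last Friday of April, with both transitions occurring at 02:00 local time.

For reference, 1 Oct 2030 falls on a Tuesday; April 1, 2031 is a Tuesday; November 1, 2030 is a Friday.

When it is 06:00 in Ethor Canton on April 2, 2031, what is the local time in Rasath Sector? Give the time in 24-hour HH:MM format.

18:30

1 October 2030 is a Tuesday, so the first Sunday is October 6 and the second is October 13.
1 April 2031 is a Tuesday, so the first Sunday is April 6.
Daylight saving runs 13 October 2030 – 6 April 2031; April 2, 2031 is inside that window, so Ethor Canton is at UTC+00:00.
06:00 Ethor Canton − 0h = 06:00 UTC.
1 November 2030 is a Friday, so Sundays fall on 3, 10, 17, 24; the last is November 24.
1 April 2031 is a Tuesday, so Fridays fall on 4, 11, 18, 25; the last is April 25.
At the standard offset (UTC+11:30), 06:00 UTC + 11h30m = 17:30 Rasath Sector standard time.
The standard-time date in Rasath Sector, April 2, 2031, lies within the daylight-saving period (24 November 2030 – 25 April 2031), so Rasath Sector is on daylight time, UTC+12:30.
06:00 UTC + 12h30m = 18:30 Rasath Sector.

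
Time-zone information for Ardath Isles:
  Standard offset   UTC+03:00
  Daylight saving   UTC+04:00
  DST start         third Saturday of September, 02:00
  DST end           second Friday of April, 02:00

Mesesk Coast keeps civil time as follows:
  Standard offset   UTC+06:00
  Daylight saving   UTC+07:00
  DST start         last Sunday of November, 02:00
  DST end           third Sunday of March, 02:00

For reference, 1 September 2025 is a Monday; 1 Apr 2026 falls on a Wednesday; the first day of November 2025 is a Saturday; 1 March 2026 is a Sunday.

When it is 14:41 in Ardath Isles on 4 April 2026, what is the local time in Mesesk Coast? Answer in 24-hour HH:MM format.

16:41

1 September 2025 is a Monday, so the first Saturday is September 6 and the third is September 20.
1 April 2026 is a Wednesday, so the first Friday is April 3 and the second is April 10.
4 April 2026 falls between 20 September 2025 and 10 April 2026, so daylight saving is in effect and Ardath Isles is at UTC+04:00.
14:41 Ardath Isles − 4h = 10:41 UTC.
1 November 2025 is a Saturday, so Sundays fall on 2, 9, 16, 23, 30; the last is November 30.
1 March 2026 is a Sunday, so the first Sunday is March 1 and the third is March 15.
At the standard offset (UTC+06:00), 10:41 UTC + 6h = 16:41 Mesesk Coast standard time.
The standard-time date in Mesesk Coast, 4 April 2026, is outside the daylight-saving period (30 November 2025 – 15 March 2026), so Mesesk Coast is on standard time, UTC+06:00.
10:41 UTC + 6h = 16:41 Mesesk Coast.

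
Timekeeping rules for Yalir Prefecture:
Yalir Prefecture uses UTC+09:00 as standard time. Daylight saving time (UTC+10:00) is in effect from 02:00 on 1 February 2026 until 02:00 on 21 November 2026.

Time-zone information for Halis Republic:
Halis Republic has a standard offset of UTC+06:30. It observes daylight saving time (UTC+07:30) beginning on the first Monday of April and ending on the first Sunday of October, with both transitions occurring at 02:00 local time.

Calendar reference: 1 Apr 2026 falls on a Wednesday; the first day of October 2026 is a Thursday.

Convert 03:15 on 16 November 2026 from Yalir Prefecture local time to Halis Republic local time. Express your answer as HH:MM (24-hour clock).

23:45

16 November 2026 falls between 1 February and 21 November, so daylight saving is in effect and Yalir Prefecture is at UTC+10:00.
03:15 Yalir Prefecture − 10h = 17:15 UTC (rolling into the previous day, 15 November 2026).
1 April 2026 is a Wednesday, so the first Monday is April 6.
1 October 2026 is a Thursday, so the first Sunday is October 4.
At the standard offset (UTC+06:30), 17:15 UTC + 6h30m = 23:45 Halis Republic standard time.
Daylight saving runs 6 April – 4 October; the standard-time date in Halis Republic, 15 November 2026, is outside that window, so Halis Republic is on standard time at UTC+06:30.
17:15 UTC + 6h30m = 23:45 Halis Republic.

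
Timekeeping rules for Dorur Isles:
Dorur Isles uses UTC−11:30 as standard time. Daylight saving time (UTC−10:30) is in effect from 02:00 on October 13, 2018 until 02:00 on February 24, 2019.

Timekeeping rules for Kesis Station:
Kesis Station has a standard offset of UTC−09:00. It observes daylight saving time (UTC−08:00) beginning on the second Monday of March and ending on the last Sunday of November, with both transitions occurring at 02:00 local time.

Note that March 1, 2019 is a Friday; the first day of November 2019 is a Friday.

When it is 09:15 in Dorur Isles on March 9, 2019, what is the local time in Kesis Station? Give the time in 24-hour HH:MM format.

March 9, 2019 does not fall between 13 October 2018 and 24 February 2019, so daylight saving is not in effect and Dorur Isles is at UTC−11:30.
09:15 Dorur Isles + 11h30m = 20:45 UTC.
1 March 2019 is a Friday, so the first Monday is March 4 and the second is March 11.
1 November 2019 is a Friday, so Sundays fall on 3, 10, 17, 24; the last is November 24.
At the standard offset (UTC−09:00), 20:45 UTC − 9h = 11:45 Kesis Station standard time.
The standard-time date in Kesis Station, March 9, 2019, does not fall between 11 March and 24 November, so daylight saving is not in effect and Kesis Station is at UTC−09:00.
20:45 UTC − 9h = 11:45 Kesis Station.

11:45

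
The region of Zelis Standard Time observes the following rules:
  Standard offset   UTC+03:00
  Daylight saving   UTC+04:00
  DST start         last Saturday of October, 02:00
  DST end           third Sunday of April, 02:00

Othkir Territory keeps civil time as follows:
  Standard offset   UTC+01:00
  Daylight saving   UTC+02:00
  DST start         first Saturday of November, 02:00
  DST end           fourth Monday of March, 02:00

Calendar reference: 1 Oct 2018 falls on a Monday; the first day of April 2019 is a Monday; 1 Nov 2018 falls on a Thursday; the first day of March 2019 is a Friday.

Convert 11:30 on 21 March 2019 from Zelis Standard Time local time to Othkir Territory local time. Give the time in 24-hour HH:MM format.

09:30

1 October 2018 is a Monday, so Saturdays fall on 6, 13, 20, 27; the last is October 27.
1 April 2019 is a Monday, so the first Sunday is April 7 and the third is April 21.
21 March 2019 lies within the daylight-saving period (27 October 2018 – 21 April 2019), so Zelis Standard Time is on daylight time, UTC+04:00.
11:30 Zelis Standard Time − 4h = 07:30 UTC.
1 November 2018 is a Thursday, so the first Saturday is November 3.
1 March 2019 is a Friday, so the first Monday is March 4 and the fourth is March 25.
At the standard offset (UTC+01:00), 07:30 UTC + 1h = 08:30 Othkir Territory standard time.
Daylight saving runs 3 November 2018 – 25 March 2019; the standard-time date in Othkir Territory, 21 March 2019, is inside that window, so Othkir Territory is at UTC+02:00.
07:30 UTC + 2h = 09:30 Othkir Territory.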